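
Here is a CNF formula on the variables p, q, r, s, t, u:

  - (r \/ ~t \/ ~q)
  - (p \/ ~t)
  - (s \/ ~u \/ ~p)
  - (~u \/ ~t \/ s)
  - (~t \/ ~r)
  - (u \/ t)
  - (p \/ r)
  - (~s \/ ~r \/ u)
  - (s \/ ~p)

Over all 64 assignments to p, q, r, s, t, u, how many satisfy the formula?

10

Split on t, then p.
  t=1, p=1: remaining (q,r,s,u) ∈ {(0,0,1,0); (0,0,1,1)} — 2.
  t=1, p=0: a clause becomes empty — 0.
  t=0, p=1: remaining (q,r,s,u) ∈ {(0,0,1,1); (0,1,1,1); (1,0,1,1); (1,1,1,1)} — 4.
  t=0, p=0: remaining (q,r,s,u) ∈ {(0,1,0,1); (0,1,1,1); (1,1,0,1); (1,1,1,1)} — 4.
Total: 2 + 0 + 4 + 4 = 10.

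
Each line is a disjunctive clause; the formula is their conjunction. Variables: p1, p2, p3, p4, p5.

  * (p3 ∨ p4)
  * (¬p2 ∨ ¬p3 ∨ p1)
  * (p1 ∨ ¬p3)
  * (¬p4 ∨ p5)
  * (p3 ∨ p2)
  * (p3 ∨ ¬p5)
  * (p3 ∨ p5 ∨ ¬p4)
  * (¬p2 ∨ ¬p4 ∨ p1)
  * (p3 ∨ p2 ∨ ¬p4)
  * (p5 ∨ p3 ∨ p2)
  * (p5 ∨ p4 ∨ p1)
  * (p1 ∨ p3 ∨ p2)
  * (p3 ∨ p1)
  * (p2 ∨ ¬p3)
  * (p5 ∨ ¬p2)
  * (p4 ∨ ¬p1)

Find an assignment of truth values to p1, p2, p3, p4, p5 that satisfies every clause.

Branch on p1: take p1 = True.
  then p4 is forced to True.
  then p5 is forced to True.
  then p3 is forced to True.
  then p2 is forced to True.

p1=True  p2=True  p3=True  p4=True  p5=True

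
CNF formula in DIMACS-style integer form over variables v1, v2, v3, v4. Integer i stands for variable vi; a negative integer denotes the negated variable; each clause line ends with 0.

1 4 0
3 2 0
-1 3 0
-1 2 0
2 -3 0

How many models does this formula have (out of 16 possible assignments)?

4

The models are:
  v1=F v2=T v3=F v4=T
  v1=F v2=T v3=T v4=T
  v1=T v2=T v3=T v4=F
  v1=T v2=T v3=T v4=T
That's 4 in total.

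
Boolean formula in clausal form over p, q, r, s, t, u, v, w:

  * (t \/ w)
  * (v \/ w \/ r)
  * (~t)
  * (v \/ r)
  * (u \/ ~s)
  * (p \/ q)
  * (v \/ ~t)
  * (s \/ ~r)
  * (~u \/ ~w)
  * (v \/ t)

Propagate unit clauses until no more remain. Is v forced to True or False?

True

(~t) is a unit clause: t = False.
(t \/ w): since t = False, the clause reduces to (w). w = True.
(~w \/ ~u) with w = True leaves only ~u, so u = False.
From (~s \/ u) and u = False: s = False.
(s \/ ~r) with s = False leaves only ~r, so r = False.
(r \/ v): since r = False, the clause reduces to (v). v = True.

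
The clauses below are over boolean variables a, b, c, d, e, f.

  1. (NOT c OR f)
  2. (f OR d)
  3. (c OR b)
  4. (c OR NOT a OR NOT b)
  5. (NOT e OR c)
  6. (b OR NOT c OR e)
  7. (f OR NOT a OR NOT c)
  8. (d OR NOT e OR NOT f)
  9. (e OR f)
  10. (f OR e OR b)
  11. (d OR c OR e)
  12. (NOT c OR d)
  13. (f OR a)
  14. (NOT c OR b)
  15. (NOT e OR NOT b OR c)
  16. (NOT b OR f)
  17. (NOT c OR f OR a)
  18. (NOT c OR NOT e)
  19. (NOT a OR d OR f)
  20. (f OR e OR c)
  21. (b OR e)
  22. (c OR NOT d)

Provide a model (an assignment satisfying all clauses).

a=T, b=T, c=T, d=T, e=F, f=T

Branch on a: take a = True.
Try b = True.
  then c is forced to True.
  then f is forced to True.
  then d is forced to True.
  then e is forced to False.
Check each clause:
  1. (f OR NOT c) — f is true.
  2. (f OR d) — d is true.
  3. (b OR c) — b is true.
  4. (NOT a OR c OR NOT b) — c is true.
  5. (NOT e OR c) — c is true.
  6. (NOT c OR b OR e) — b is true.
  7. (NOT c OR f OR NOT a) — f is true.
  8. (NOT f OR NOT e OR d) — NOT e is true.
  9. (e OR f) — f is true.
  10. (f OR b OR e) — b is true.
  11. (e OR c OR d) — c is true.
  12. (NOT c OR d) — d is true.
  13. (a OR f) — a is true.
  14. (b OR NOT c) — b is true.
  15. (c OR NOT e OR NOT b) — c is true.
  16. (NOT b OR f) — f is true.
  17. (a OR f OR NOT c) — a is true.
  18. (NOT c OR NOT e) — NOT e is true.
  19. (d OR NOT a OR f) — d is true.
  20. (e OR f OR c) — c is true.
  21. (b OR e) — b is true.
  22. (NOT d OR c) — c is true.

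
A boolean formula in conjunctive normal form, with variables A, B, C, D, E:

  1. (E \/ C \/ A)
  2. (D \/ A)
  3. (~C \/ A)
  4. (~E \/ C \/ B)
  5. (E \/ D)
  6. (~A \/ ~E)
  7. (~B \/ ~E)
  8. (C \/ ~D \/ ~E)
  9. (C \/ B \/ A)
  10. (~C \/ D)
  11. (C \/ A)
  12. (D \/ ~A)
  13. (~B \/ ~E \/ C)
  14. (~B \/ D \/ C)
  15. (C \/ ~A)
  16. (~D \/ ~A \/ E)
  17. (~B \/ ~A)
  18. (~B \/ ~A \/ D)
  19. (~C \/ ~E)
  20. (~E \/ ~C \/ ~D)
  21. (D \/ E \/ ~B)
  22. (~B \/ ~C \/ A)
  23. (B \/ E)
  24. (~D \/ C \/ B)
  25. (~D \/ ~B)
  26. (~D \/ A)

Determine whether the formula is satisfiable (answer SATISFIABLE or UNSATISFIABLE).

UNSATISFIABLE

C = True:
  propagation gives A=True, E=False, D=True; an empty clause results — contradiction.
C = False:
  propagation gives A=True; an empty clause results — contradiction.
Every branch closes, so no satisfying assignment exists.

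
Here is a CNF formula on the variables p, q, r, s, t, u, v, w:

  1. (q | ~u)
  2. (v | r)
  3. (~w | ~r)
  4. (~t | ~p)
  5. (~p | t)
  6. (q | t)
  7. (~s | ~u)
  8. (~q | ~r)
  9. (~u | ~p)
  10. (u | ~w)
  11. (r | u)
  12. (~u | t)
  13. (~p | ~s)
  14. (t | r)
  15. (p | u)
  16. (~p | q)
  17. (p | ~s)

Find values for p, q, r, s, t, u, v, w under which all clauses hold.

Pure literal: s appears only negated; assign s = False.
v occurs only positively in the remaining clauses — set v = True.
Try p = False.
  then u is forced to True.
  then q is forced to True.
  then r is forced to False.
  then t is forced to True.
w is now unconstrained; take w = False.
Every clause has at least one true literal under this assignment.

p=F, q=T, r=F, s=F, t=T, u=T, v=T, w=F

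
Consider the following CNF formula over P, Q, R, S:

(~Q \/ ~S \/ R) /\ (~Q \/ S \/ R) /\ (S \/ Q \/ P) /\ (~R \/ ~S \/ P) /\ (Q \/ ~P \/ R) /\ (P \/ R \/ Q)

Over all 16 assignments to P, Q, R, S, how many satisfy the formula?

The models are:
  P=0 Q=1 R=1 S=0
  P=1 Q=0 R=1 S=0
  P=1 Q=0 R=1 S=1
  P=1 Q=1 R=1 S=0
  P=1 Q=1 R=1 S=1
That's 5 in total.

5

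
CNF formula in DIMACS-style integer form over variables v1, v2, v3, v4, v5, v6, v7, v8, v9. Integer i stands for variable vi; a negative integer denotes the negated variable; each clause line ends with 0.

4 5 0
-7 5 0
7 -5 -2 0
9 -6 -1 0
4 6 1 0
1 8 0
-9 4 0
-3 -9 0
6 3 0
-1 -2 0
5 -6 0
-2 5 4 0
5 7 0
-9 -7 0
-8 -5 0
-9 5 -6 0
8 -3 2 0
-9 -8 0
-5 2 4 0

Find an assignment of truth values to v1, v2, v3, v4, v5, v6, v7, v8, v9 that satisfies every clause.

v1=True, v2=False, v3=False, v4=True, v5=True, v6=True, v7=False, v8=False, v9=True

Pure literal: v4 appears only positively; assign v4 = True.
Branch on v1: take v1 = True.
  then v2 is forced to False.
Try v3 = False.
  then v6 is forced to True.
  then v9 is forced to True.
  then v5 is forced to True.
  then v7 is forced to False.
  then v8 is forced to False.
Check each clause:
  1. (v5 OR v4) — v4 is true.
  2. (v5 OR NOT v7) — NOT v7 is true.
  3. (v7 OR NOT v5 OR NOT v2) — NOT v2 is true.
  4. (NOT v6 OR NOT v1 OR v9) — v9 is true.
  5. (v6 OR v1 OR v4) — v1 is true.
  6. (v8 OR v1) — v1 is true.
  7. (NOT v9 OR v4) — v4 is true.
  8. (NOT v9 OR NOT v3) — NOT v3 is true.
  9. (v3 OR v6) — v6 is true.
  10. (NOT v2 OR NOT v1) — NOT v2 is true.
  11. (NOT v6 OR v5) — v5 is true.
  12. (v5 OR NOT v2 OR v4) — v4 is true.
  13. (v7 OR v5) — v5 is true.
  14. (NOT v7 OR NOT v9) — NOT v7 is true.
  15. (NOT v5 OR NOT v8) — NOT v8 is true.
  16. (NOT v9 OR v5 OR NOT v6) — v5 is true.
  17. (v2 OR v8 OR NOT v3) — NOT v3 is true.
  18. (NOT v9 OR NOT v8) — NOT v8 is true.
  19. (NOT v5 OR v4 OR v2) — v4 is true.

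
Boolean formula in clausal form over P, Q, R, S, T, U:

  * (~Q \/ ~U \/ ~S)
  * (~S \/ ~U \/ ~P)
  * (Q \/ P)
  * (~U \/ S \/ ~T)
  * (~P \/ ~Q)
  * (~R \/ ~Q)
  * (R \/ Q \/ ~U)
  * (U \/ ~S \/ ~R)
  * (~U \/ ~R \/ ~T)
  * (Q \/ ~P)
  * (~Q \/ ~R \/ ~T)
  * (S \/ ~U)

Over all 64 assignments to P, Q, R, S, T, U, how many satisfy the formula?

4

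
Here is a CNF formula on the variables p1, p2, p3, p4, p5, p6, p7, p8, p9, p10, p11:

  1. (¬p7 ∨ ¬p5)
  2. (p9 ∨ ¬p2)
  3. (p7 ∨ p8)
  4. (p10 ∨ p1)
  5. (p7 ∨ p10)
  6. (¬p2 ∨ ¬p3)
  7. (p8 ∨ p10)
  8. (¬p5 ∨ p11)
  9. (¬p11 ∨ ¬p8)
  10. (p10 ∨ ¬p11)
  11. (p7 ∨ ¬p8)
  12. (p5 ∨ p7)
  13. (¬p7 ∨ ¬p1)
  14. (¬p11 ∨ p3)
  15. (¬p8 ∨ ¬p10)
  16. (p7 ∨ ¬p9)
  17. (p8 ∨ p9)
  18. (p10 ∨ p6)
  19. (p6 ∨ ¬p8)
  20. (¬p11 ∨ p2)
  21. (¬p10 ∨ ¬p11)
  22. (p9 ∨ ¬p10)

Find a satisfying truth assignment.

p6 occurs only positively in the remaining clauses — set p6 = True.
Set p1 = False and propagate.
  then p10 is forced to True.
  then p8 is forced to False.
  then p7 is forced to True.
  then p5 is forced to False.
  then p9 is forced to True.
  then p11 is forced to False.
For the remaining variables, p2 = False, p3 = True, p4 = True works.

p1=0, p2=0, p3=1, p4=1, p5=0, p6=1, p7=1, p8=0, p9=1, p10=1, p11=0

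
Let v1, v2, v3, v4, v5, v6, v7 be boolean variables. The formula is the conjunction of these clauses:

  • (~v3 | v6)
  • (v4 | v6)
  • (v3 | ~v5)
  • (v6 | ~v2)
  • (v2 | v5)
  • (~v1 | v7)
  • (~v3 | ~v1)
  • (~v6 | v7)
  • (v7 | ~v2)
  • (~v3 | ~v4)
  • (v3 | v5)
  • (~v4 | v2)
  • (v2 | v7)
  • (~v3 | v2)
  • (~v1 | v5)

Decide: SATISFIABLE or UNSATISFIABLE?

SATISFIABLE

v1 occurs only negated in the remaining clauses — set v1 = False.
Pure literal: v7 appears only positively; assign v7 = True.
Branch on v2: take v2 = True.
  then v6 is forced to True.
Try v3 = True.
  then v4 is forced to False.
v5 is now unconstrained; take v5 = True.
So v1 = F, v2 = T, v3 = T, v4 = F, v5 = T, v6 = T, v7 = T is a satisfying assignment.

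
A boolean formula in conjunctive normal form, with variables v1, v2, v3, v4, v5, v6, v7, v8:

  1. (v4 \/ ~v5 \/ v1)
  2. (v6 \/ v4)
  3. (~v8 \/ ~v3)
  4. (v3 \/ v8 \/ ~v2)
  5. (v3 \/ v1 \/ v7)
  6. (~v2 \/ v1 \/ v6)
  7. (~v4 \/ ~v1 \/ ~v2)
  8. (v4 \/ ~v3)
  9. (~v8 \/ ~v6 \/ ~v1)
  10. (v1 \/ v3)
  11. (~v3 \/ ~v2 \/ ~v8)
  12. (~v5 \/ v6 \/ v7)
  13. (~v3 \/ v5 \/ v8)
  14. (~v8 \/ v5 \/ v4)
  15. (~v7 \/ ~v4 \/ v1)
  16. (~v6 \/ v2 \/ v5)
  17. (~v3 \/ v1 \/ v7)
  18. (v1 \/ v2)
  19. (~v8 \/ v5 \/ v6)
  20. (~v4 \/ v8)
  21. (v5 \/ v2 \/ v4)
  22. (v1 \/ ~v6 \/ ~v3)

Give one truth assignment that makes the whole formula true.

v1=True, v2=False, v3=False, v4=True, v5=True, v6=False, v7=True, v8=True

Check each clause:
  1. (v4 \/ v1 \/ ~v5) — v1 is true.
  2. (v6 \/ v4) — v4 is true.
  3. (~v8 \/ ~v3) — ~v3 is true.
  4. (~v2 \/ v8 \/ v3) — v8 is true.
  5. (v3 \/ v1 \/ v7) — v1 is true.
  6. (~v2 \/ v1 \/ v6) — v1 is true.
  7. (~v2 \/ ~v1 \/ ~v4) — ~v2 is true.
  8. (v4 \/ ~v3) — v4 is true.
  9. (~v1 \/ ~v6 \/ ~v8) — ~v6 is true.
  10. (v3 \/ v1) — v1 is true.
  11. (~v8 \/ ~v3 \/ ~v2) — ~v3 is true.
  12. (v6 \/ v7 \/ ~v5) — v7 is true.
  13. (v5 \/ ~v3 \/ v8) — v8 is true.
  14. (v5 \/ ~v8 \/ v4) — v4 is true.
  15. (~v7 \/ ~v4 \/ v1) — v1 is true.
  16. (~v6 \/ v5 \/ v2) — ~v6 is true.
  17. (v1 \/ v7 \/ ~v3) — v1 is true.
  18. (v1 \/ v2) — v1 is true.
  19. (~v8 \/ v5 \/ v6) — v5 is true.
  20. (~v4 \/ v8) — v8 is true.
  21. (v2 \/ v5 \/ v4) — v4 is true.
  22. (~v6 \/ v1 \/ ~v3) — v1 is true.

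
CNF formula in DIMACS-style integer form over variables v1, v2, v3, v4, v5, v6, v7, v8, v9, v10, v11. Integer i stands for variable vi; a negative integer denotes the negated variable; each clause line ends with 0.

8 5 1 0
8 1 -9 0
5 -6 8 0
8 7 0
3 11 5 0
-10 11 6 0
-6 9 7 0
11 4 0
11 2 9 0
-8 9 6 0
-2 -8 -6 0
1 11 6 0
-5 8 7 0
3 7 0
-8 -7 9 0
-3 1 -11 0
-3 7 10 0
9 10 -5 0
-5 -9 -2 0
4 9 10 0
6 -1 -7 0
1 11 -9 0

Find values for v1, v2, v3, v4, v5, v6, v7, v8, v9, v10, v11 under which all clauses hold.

v4 occurs only positively in the remaining clauses — set v4 = True.
Branch on v1: take v1 = False.
For the remaining variables, v2 = False, v3 = False, v5 = False, v6 = False, v7 = True, v8 = True, v9 = True, v10 = True, v11 = True works.
Check each clause:
  1. (v8 | v5 | v1) — v8 is true.
  2. (v8 | ~v9 | v1) — v8 is true.
  3. (v5 | v8 | ~v6) — v8 is true.
  4. (v7 | v8) — v8 is true.
  5. (v11 | v3 | v5) — v11 is true.
  6. (v11 | ~v10 | v6) — v11 is true.
  7. (v7 | ~v6 | v9) — v9 is true.
  8. (v4 | v11) — v11 is true.
  9. (v9 | v2 | v11) — v9 is true.
  10. (v6 | v9 | ~v8) — v9 is true.
  11. (~v2 | ~v6 | ~v8) — ~v6 is true.
  12. (v11 | v6 | v1) — v11 is true.
  13. (~v5 | v7 | v8) — v8 is true.
  14. (v3 | v7) — v7 is true.
  15. (~v7 | v9 | ~v8) — v9 is true.
  16. (v1 | ~v11 | ~v3) — ~v3 is true.
  17. (v7 | ~v3 | v10) — v10 is true.
  18. (~v5 | v9 | v10) — v9 is true.
  19. (~v9 | ~v2 | ~v5) — ~v5 is true.
  20. (v4 | v9 | v10) — v9 is true.
  21. (~v7 | v6 | ~v1) — ~v1 is true.
  22. (~v9 | v1 | v11) — v11 is true.

v1=False, v2=False, v3=False, v4=True, v5=False, v6=False, v7=True, v8=True, v9=True, v10=True, v11=True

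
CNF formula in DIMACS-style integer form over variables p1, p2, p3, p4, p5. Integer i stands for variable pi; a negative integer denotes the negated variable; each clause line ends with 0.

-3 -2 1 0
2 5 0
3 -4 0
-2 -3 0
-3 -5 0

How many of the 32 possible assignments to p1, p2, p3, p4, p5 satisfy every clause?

6

Satisfying assignments:
  p1=0 p2=0 p3=0 p4=0 p5=1
  p1=0 p2=1 p3=0 p4=0 p5=0
  p1=0 p2=1 p3=0 p4=0 p5=1
  p1=1 p2=0 p3=0 p4=0 p5=1
  p1=1 p2=1 p3=0 p4=0 p5=0
  p1=1 p2=1 p3=0 p4=0 p5=1
Count: 6.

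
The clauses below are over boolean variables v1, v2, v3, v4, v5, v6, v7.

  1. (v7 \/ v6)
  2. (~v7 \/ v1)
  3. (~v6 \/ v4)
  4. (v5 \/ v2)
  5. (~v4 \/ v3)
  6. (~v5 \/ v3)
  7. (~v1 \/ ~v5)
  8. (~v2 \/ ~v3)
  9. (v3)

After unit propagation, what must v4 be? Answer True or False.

(v3) stands alone — v3 = True.
In (~v2 \/ ~v3), ~v3 is now false; ~v2 must hold, so v2 = False.
From (v5 \/ v2) and v2 = False: v5 = True.
From (~v5 \/ ~v1) and v5 = True: v1 = False.
(~v7 \/ v1) with v1 = False leaves only ~v7, so v7 = False.
(v6 \/ v7) with v7 = False leaves only v6, so v6 = True.
From (~v6 \/ v4) and v6 = True: v4 = True.

True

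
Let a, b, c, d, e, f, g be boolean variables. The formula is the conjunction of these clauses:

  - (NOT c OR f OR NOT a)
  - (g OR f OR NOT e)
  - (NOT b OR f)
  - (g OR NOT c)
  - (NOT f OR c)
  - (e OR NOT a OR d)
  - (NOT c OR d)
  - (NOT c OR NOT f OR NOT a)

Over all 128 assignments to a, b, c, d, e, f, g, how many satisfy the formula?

Split on c, then f.
  c=1, f=1: remaining (a,b,d,e,g) ∈ {(0,0,1,0,1); (0,0,1,1,1); (0,1,1,0,1); (0,1,1,1,1)} — 4.
  c=1, f=0: remaining (a,b,d,e,g) ∈ {(0,0,1,0,1); (0,0,1,1,1)} — 2.
  c=0, f=1: a clause becomes empty — 0.
  c=0, f=0: 10 of the 32 assignments to (a,b,d,e,g) work.
Total: 4 + 2 + 0 + 10 = 16.

16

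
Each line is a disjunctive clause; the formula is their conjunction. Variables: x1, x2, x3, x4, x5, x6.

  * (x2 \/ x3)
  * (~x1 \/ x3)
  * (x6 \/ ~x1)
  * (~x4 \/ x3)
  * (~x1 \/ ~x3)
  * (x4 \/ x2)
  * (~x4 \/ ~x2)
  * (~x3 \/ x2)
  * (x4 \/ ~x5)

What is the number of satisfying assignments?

4

The models are:
  x1=0 x2=1 x3=0 x4=0 x5=0 x6=0
  x1=0 x2=1 x3=0 x4=0 x5=0 x6=1
  x1=0 x2=1 x3=1 x4=0 x5=0 x6=0
  x1=0 x2=1 x3=1 x4=0 x5=0 x6=1
That's 4 in total.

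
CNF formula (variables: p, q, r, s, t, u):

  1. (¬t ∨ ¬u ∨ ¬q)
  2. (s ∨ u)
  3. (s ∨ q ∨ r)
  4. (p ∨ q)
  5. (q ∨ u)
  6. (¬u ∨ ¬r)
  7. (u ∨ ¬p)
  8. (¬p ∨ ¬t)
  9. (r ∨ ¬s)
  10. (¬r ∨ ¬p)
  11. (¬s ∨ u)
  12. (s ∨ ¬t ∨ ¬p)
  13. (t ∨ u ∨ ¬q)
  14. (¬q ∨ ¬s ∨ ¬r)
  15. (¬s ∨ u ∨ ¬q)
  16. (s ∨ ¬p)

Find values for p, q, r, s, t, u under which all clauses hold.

Try p = False.
  then q is forced to True.
For the remaining variables, r = False, s = False, t = False, u = True works.

p=False, q=True, r=False, s=False, t=False, u=True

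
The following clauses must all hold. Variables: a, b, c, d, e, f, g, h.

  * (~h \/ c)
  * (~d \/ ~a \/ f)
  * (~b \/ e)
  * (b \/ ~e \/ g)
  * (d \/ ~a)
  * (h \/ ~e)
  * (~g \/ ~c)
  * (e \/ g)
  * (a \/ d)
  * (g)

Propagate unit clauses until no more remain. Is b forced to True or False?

False

Unit clause (g) sets g = True.
From (~g \/ ~c) and g = True: c = False.
(~h \/ c) with c = False leaves only ~h, so h = False.
From (h \/ ~e) and h = False: e = False.
(~b \/ e): since e = False, the clause reduces to (~b). b = False.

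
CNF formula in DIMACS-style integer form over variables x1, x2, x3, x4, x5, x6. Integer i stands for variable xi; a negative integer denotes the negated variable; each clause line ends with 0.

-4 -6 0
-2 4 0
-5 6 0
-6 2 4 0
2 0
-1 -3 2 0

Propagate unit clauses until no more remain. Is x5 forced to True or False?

False

(x2) stands alone — x2 = True.
From (~x2 | x4) and x2 = True: x4 = True.
From (~x4 | ~x6) and x4 = True: x6 = False.
(~x5 | x6) with x6 = False leaves only ~x5, so x5 = False.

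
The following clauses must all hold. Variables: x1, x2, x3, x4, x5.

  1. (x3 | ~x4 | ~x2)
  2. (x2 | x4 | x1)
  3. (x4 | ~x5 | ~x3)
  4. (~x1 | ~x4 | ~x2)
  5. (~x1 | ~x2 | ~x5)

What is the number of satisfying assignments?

18

Split on x2, then x4.
  x2=1, x4=1: remaining (x1,x3,x5) ∈ {(0,1,0); (0,1,1)} — 2.
  x2=1, x4=0: 5 of the 8 assignments to (x1,x3,x5) work.
  x2=0, x4=1: x1, x3, x5 free → 2^3 = 8.
  x2=0, x4=0: remaining (x1,x3,x5) ∈ {(1,0,0); (1,0,1); (1,1,0)} — 3.
Total: 2 + 5 + 8 + 3 = 18.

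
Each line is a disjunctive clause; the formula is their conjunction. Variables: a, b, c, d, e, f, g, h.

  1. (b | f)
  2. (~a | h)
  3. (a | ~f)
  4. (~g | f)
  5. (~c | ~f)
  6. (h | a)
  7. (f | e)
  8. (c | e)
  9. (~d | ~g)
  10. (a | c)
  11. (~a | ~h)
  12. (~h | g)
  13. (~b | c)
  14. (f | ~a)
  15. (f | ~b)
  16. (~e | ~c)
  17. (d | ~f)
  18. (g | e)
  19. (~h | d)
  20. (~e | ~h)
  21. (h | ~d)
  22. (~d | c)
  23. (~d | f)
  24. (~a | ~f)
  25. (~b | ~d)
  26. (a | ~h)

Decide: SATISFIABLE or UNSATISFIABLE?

UNSATISFIABLE

f = True:
  propagation gives a=True; an empty clause results — contradiction.
f = False:
  propagation gives b=True; an empty clause results — contradiction.
Every branch closes, so no satisfying assignment exists.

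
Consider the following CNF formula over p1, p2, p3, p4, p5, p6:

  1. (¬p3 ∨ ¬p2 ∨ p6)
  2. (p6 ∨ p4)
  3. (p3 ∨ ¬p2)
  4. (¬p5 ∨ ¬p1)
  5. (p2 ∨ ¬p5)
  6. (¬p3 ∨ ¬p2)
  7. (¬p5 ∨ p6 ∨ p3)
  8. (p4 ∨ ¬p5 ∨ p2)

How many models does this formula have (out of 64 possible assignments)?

12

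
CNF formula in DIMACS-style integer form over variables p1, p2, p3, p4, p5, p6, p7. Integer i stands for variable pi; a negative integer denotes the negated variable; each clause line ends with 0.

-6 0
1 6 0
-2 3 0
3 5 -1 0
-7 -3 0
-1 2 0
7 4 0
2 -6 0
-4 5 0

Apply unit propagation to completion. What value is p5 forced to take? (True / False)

Unit clause (~p6) sets p6 = False.
(p1 \/ p6) with p6 = False leaves only p1, so p1 = True.
(~p1 \/ p2): since p1 = True, the clause reduces to (p2). p2 = True.
From (p3 \/ ~p2) and p2 = True: p3 = True.
(~p7 \/ ~p3) with p3 = True leaves only ~p7, so p7 = False.
(p4 \/ p7) with p7 = False leaves only p4, so p4 = True.
(p5 \/ ~p4): since p4 = True, the clause reduces to (p5). p5 = True.

True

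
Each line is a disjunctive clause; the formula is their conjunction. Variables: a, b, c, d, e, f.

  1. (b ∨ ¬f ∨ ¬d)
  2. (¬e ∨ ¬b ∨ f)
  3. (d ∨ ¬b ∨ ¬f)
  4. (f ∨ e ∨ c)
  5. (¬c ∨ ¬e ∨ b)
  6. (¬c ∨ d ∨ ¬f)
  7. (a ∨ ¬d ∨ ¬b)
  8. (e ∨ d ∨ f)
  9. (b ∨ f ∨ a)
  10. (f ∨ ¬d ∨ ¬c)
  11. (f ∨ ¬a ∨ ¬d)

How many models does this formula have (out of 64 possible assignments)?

Split on f, then d.
  f=1, d=1: remaining (a,b,c,e) ∈ {(1,1,0,0); (1,1,0,1); (1,1,1,0); (1,1,1,1)} — 4.
  f=1, d=0: remaining (a,b,c,e) ∈ {(0,0,0,0); (0,0,0,1); (1,0,0,0); (1,0,0,1)} — 4.
  f=0, d=1: a clause becomes empty — 0.
  f=0, d=0: remaining (a,b,c,e) ∈ {(1,0,0,1)} — 1.
Total: 4 + 4 + 0 + 1 = 9.

9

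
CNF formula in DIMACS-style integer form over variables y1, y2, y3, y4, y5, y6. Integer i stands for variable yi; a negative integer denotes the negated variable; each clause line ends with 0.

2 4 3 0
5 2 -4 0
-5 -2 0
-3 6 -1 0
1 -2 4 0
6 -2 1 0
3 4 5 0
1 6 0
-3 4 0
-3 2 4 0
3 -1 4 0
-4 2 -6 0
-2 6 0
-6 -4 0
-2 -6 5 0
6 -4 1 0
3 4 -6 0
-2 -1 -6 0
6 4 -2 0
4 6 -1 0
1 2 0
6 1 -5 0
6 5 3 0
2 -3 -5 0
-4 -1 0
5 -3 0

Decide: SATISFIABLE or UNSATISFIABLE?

UNSATISFIABLE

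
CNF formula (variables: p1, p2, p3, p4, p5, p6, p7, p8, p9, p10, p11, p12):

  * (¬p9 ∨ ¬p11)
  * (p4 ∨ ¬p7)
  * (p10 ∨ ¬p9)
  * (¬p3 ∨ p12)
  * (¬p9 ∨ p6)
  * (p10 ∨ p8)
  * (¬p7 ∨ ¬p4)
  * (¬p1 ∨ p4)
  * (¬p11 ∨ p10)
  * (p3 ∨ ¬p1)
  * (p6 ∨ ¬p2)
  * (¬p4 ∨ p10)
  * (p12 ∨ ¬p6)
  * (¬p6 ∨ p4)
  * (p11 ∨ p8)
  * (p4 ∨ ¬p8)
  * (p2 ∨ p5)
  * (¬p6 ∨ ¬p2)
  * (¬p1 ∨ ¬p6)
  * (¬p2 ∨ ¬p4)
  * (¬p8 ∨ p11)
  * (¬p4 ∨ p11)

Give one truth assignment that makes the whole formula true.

p1 occurs only negated in the remaining clauses — set p1 = False.
p5 occurs only positively in the remaining clauses — set p5 = True.
Try p2 = False.
Branch on p3: take p3 = False.
Try p4 = True.
  then p7 is forced to False.
  then p10 is forced to True.
  then p11 is forced to True.
  then p9 is forced to False.
For the remaining variables, p6 = True, p8 = False, p12 = True works.
Every clause has at least one true literal under this assignment.
Check each clause:
  1. (¬p11 ∨ ¬p9) — ¬p9 is true.
  2. (p4 ∨ ¬p7) — ¬p7 is true.
  3. (¬p9 ∨ p10) — p10 is true.
  4. (p12 ∨ ¬p3) — p12 is true.
  5. (¬p9 ∨ p6) — p6 is true.
  6. (p10 ∨ p8) — p10 is true.
  7. (¬p4 ∨ ¬p7) — ¬p7 is true.
  8. (¬p1 ∨ p4) — p4 is true.
  9. (p10 ∨ ¬p11) — p10 is true.
  10. (¬p1 ∨ p3) — ¬p1 is true.
  11. (p6 ∨ ¬p2) — p6 is true.
  12. (¬p4 ∨ p10) — p10 is true.
  13. (¬p6 ∨ p12) — p12 is true.
  14. (p4 ∨ ¬p6) — p4 is true.
  15. (p11 ∨ p8) — p11 is true.
  16. (p4 ∨ ¬p8) — ¬p8 is true.
  17. (p2 ∨ p5) — p5 is true.
  18. (¬p6 ∨ ¬p2) — ¬p2 is true.
  19. (¬p1 ∨ ¬p6) — ¬p1 is true.
  20. (¬p2 ∨ ¬p4) — ¬p2 is true.
  21. (p11 ∨ ¬p8) — ¬p8 is true.
  22. (p11 ∨ ¬p4) — p11 is true.

p1=False, p2=False, p3=False, p4=True, p5=True, p6=True, p7=False, p8=False, p9=False, p10=True, p11=True, p12=True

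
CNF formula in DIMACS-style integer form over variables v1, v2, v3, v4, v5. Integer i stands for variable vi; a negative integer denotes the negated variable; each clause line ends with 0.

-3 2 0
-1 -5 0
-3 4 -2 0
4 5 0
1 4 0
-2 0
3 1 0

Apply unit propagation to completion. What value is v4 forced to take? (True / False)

True

(!v2) stands alone — v2 = False.
From (!v3 || v2) and v2 = False: v3 = False.
(v1 || v3) with v3 = False leaves only v1, so v1 = True.
(!v5 || !v1) with v1 = True leaves only !v5, so v5 = False.
(v5 || v4): since v5 = False, the clause reduces to (v4). v4 = True.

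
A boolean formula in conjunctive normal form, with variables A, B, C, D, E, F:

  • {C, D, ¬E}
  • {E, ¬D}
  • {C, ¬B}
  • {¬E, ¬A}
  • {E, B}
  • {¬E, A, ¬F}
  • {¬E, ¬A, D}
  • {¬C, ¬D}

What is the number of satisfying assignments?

7

Satisfying assignments:
  A=F B=F C=F D=T E=T F=F
  A=F B=F C=T D=F E=T F=F
  A=F B=T C=T D=F E=F F=F
  A=F B=T C=T D=F E=F F=T
  A=F B=T C=T D=F E=T F=F
  A=T B=T C=T D=F E=F F=F
  A=T B=T C=T D=F E=F F=T
Count: 7.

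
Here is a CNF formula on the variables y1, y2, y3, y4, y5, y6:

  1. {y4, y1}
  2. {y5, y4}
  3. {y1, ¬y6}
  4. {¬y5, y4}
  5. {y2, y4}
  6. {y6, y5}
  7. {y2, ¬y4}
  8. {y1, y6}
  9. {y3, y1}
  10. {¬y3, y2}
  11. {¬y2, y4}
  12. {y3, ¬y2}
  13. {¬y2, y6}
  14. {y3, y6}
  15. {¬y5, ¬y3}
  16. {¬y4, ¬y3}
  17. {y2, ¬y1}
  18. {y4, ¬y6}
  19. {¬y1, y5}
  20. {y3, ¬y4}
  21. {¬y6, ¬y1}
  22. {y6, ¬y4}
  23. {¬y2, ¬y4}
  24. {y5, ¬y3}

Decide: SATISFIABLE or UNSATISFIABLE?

UNSATISFIABLE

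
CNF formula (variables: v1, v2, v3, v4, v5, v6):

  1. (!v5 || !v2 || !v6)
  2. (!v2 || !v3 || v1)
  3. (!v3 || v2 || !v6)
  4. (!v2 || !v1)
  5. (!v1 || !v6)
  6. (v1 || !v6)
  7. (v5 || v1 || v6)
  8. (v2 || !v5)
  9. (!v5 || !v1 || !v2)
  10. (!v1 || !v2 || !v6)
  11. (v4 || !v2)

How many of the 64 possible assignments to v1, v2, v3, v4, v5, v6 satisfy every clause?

Satisfying assignments:
  v1=0 v2=1 v3=0 v4=1 v5=1 v6=0
  v1=1 v2=0 v3=0 v4=0 v5=0 v6=0
  v1=1 v2=0 v3=0 v4=1 v5=0 v6=0
  v1=1 v2=0 v3=1 v4=0 v5=0 v6=0
  v1=1 v2=0 v3=1 v4=1 v5=0 v6=0
Count: 5.

5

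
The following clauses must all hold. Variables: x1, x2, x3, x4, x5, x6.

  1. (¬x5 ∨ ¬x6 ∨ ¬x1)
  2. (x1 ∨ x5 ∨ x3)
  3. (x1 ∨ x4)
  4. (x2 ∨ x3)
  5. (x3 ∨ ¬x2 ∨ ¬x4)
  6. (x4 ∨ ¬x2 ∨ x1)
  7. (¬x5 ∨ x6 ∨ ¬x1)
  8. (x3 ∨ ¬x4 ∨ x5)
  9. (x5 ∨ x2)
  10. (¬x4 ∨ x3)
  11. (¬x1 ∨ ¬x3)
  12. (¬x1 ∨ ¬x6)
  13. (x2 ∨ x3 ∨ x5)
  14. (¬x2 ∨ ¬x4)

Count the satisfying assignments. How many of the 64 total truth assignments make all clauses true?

Satisfying assignments:
  x1=F x2=F x3=T x4=T x5=T x6=F
  x1=F x2=F x3=T x4=T x5=T x6=T
  x1=T x2=T x3=F x4=F x5=F x6=F
That's 3 in total.

3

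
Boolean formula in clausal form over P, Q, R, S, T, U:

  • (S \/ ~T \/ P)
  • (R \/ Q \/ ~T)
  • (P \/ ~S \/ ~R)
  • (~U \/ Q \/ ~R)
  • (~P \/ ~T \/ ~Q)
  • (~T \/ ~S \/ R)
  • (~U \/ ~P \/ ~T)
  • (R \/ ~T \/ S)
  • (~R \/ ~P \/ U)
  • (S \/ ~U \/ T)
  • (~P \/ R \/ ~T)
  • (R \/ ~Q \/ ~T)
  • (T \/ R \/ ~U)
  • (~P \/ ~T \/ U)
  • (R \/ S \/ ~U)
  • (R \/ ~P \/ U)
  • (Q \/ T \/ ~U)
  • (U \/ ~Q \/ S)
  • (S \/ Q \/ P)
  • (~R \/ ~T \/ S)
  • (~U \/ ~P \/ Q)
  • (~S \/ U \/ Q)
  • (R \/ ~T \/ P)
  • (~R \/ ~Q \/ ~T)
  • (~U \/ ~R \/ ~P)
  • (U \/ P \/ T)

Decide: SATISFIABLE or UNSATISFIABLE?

UNSATISFIABLE

T = True:
  R = True:
    propagation gives S=True, P=True, Q=False, U=False; an empty clause results — contradiction.
  R = False:
    propagation gives Q=True; an empty clause results — contradiction.
T = False:
  U = True:
    propagation gives S=True, R=True, P=True; an empty clause results — contradiction.
  U = False:
    propagation gives P=True, R=False; an empty clause results — contradiction.
Every branch closes, so no satisfying assignment exists.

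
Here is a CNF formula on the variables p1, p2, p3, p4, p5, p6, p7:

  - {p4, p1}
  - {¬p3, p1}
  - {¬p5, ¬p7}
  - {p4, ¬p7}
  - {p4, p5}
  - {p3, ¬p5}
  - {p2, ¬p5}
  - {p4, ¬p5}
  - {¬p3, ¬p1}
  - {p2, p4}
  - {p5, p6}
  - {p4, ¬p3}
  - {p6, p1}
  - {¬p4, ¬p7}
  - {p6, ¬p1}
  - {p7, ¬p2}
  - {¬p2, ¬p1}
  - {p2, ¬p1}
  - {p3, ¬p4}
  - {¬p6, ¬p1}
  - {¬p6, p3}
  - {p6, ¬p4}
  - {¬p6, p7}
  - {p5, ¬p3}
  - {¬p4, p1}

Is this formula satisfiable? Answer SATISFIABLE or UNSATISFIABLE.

UNSATISFIABLE

p4 = True:
  propagation gives p7=False, p2=False, p5=False, p6=True; an empty clause results — contradiction.
p4 = False:
  propagation gives p1=True, p7=False, p5=True; an empty clause results — contradiction.
Every branch closes, so no satisfying assignment exists.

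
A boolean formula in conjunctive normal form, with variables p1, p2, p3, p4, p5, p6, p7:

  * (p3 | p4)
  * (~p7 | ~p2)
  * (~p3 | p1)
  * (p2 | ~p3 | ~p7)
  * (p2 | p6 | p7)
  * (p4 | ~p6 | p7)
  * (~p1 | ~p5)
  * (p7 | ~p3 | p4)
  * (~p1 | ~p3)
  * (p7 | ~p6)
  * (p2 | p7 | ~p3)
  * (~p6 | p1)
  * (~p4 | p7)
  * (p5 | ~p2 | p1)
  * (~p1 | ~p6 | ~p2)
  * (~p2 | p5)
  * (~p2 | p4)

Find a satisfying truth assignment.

p1 = 0, p2 = 0, p3 = 0, p4 = 1, p5 = 1, p6 = 0, p7 = 1

Try p1 = False.
  then p3 is forced to False.
  then p4 is forced to True.
  then p6 is forced to False.
  then p7 is forced to True.
  then p2 is forced to False.
p5 is now unconstrained; take p5 = True.
Every clause has at least one true literal under this assignment.
Check each clause:
  1. (p3 | p4) — p4 is true.
  2. (~p7 | ~p2) — ~p2 is true.
  3. (~p3 | p1) — ~p3 is true.
  4. (~p3 | ~p7 | p2) — ~p3 is true.
  5. (p2 | p6 | p7) — p7 is true.
  6. (p4 | ~p6 | p7) — ~p6 is true.
  7. (~p1 | ~p5) — ~p1 is true.
  8. (p7 | p4 | ~p3) — p4 is true.
  9. (~p1 | ~p3) — ~p3 is true.
  10. (~p6 | p7) — ~p6 is true.
  11. (p7 | p2 | ~p3) — ~p3 is true.
  12. (~p6 | p1) — ~p6 is true.
  13. (~p4 | p7) — p7 is true.
  14. (p5 | ~p2 | p1) — p5 is true.
  15. (~p1 | ~p6 | ~p2) — ~p6 is true.
  16. (~p2 | p5) — p5 is true.
  17. (p4 | ~p2) — p4 is true.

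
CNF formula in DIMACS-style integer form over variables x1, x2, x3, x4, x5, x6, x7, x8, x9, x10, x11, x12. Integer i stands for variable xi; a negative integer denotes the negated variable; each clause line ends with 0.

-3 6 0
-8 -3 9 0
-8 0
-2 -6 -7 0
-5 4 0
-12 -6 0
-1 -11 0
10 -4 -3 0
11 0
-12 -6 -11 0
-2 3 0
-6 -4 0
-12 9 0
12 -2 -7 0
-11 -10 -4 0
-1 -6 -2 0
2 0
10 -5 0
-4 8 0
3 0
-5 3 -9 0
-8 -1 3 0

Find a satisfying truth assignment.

x1=F, x2=T, x3=T, x4=F, x5=F, x6=T, x7=F, x8=F, x9=T, x10=F, x11=T, x12=F

Unit propagation: (~x8) forces x8 = False.
The clause (x11) is unit: x11 must be True.
The clause (~x1) is unit: x1 must be False.
(x2) is a unit clause, so x2 = True.
The clause (x3) is unit: x3 must be True.
(x6) is a unit clause, so x6 = True.
The clause (~x7) is unit: x7 must be False.
The clause (~x12) is unit: x12 must be False.
Unit propagation: (~x4) forces x4 = False.
The clause (~x5) is unit: x5 must be False.
x9, x10 are now unconstrained; take x9 = True, x10 = False.
Every clause has at least one true literal under this assignment.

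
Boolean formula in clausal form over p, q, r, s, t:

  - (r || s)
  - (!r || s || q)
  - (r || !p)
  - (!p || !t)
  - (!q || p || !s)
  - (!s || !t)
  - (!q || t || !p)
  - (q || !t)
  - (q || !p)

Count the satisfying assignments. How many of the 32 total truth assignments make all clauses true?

The models are:
  p=F q=F r=F s=T t=F
  p=F q=F r=T s=T t=F
  p=F q=T r=T s=F t=F
  p=F q=T r=T s=F t=T
Count: 4.

4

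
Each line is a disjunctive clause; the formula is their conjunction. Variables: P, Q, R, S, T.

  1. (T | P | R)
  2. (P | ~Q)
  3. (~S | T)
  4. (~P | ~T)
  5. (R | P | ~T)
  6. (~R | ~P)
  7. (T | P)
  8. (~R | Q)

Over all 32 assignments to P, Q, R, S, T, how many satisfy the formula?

2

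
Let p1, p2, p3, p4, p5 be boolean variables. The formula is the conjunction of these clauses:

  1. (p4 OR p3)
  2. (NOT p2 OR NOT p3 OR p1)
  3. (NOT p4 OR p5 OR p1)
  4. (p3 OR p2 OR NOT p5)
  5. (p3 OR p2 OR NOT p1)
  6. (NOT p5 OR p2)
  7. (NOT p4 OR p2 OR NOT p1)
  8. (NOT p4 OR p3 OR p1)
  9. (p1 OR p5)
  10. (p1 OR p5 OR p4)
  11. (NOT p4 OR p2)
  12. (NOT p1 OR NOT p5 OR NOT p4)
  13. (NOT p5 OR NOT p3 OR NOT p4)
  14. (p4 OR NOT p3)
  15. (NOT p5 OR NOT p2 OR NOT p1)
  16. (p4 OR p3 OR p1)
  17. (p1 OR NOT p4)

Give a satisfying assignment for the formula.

p1=True, p2=True, p3=True, p4=True, p5=False

Set p1 = True and propagate.
Branch on p2: take p2 = True.
  then p5 is forced to False.
The remaining clauses are satisfied by p3 = True, p4 = True.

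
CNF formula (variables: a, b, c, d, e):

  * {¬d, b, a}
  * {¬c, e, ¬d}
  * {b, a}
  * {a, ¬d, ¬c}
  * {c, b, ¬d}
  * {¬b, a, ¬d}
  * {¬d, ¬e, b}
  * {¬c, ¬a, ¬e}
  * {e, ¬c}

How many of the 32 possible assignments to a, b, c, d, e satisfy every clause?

Case analysis on d and a:
  d=1, a=1: remaining (b,c,e) ∈ {(1,0,0); (1,0,1)} — 2.
  d=1, a=0: a clause becomes empty — 0.
  d=0, a=1: remaining (b,c,e) ∈ {(0,0,0); (0,0,1); (1,0,0); (1,0,1)} — 4.
  d=0, a=0: remaining (b,c,e) ∈ {(1,0,0); (1,0,1); (1,1,1)} — 3.
Total: 2 + 0 + 4 + 3 = 9.

9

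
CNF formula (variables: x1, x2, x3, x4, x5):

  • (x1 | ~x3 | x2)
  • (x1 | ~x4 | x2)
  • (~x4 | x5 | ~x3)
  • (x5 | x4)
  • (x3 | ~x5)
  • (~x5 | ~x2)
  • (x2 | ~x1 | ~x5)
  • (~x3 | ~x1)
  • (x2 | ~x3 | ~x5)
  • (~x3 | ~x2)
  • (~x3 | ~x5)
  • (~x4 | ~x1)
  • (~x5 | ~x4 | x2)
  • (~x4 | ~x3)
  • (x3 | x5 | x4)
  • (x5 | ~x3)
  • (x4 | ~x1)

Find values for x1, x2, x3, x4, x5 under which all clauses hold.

x1=False, x2=True, x3=False, x4=True, x5=False

Set x1 = False and propagate.
Try x2 = True.
  then x5 is forced to False.
  then x4 is forced to True.
  then x3 is forced to False.
Every clause has at least one true literal under this assignment.
Check each clause:
  1. (~x3 | x2 | x1) — x2 is true.
  2. (x2 | ~x4 | x1) — x2 is true.
  3. (x5 | ~x4 | ~x3) — ~x3 is true.
  4. (x4 | x5) — x4 is true.
  5. (~x5 | x3) — ~x5 is true.
  6. (~x5 | ~x2) — ~x5 is true.
  7. (~x1 | x2 | ~x5) — x2 is true.
  8. (~x1 | ~x3) — ~x3 is true.
  9. (~x3 | ~x5 | x2) — x2 is true.
  10. (~x3 | ~x2) — ~x3 is true.
  11. (~x5 | ~x3) — ~x5 is true.
  12. (~x1 | ~x4) — ~x1 is true.
  13. (~x4 | ~x5 | x2) — x2 is true.
  14. (~x3 | ~x4) — ~x3 is true.
  15. (x5 | x4 | x3) — x4 is true.
  16. (x5 | ~x3) — ~x3 is true.
  17. (~x1 | x4) — x4 is true.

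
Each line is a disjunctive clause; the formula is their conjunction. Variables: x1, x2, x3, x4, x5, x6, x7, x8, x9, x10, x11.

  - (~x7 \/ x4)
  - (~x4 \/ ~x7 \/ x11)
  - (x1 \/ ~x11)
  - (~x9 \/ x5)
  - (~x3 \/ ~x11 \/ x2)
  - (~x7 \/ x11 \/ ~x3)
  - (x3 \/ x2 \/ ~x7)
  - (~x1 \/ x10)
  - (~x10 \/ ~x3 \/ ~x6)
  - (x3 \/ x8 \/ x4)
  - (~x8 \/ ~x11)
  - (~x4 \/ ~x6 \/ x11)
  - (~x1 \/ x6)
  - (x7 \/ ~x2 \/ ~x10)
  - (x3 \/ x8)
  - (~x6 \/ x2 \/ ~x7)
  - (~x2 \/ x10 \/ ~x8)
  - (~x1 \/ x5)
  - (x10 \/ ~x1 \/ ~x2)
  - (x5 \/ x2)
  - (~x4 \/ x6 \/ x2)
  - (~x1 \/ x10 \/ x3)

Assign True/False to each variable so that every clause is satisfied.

x1 = False, x2 = False, x3 = True, x4 = False, x5 = True, x6 = True, x7 = False, x8 = True, x9 = False, x10 = False, x11 = False

Pure literal: x5 appears only positively; assign x5 = True.
Pure literal: x9 appears only negated; assign x9 = False.
Branch on x1: take x1 = False.
  then x11 is forced to False.
The remaining clauses are satisfied by x2 = False, x3 = True, x4 = False, x6 = True, x7 = False, x8 = True, x10 = False.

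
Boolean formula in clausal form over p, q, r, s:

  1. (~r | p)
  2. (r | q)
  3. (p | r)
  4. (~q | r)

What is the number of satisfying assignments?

The models are:
  p=1 q=0 r=1 s=0
  p=1 q=0 r=1 s=1
  p=1 q=1 r=1 s=0
  p=1 q=1 r=1 s=1
That's 4 in total.

4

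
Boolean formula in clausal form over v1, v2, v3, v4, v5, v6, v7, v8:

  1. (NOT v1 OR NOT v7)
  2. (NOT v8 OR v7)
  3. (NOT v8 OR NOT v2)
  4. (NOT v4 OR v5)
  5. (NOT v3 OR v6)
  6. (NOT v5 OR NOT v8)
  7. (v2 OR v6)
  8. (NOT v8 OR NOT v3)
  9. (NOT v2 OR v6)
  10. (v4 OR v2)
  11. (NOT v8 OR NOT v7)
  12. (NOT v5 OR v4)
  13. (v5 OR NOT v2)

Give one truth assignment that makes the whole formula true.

v6 occurs only positively in the remaining clauses — set v6 = True.
Pure literal: v8 appears only negated; assign v8 = False.
Branch on v1: take v1 = True.
  then v7 is forced to False.
Try v2 = True.
  then v5 is forced to True.
  then v4 is forced to True.
v3 is now unconstrained; take v3 = True.
Check each clause:
  1. (NOT v7 OR NOT v1) — NOT v7 is true.
  2. (v7 OR NOT v8) — NOT v8 is true.
  3. (NOT v8 OR NOT v2) — NOT v8 is true.
  4. (NOT v4 OR v5) — v5 is true.
  5. (NOT v3 OR v6) — v6 is true.
  6. (NOT v8 OR NOT v5) — NOT v8 is true.
  7. (v6 OR v2) — v2 is true.
  8. (NOT v8 OR NOT v3) — NOT v8 is true.
  9. (NOT v2 OR v6) — v6 is true.
  10. (v2 OR v4) — v2 is true.
  11. (NOT v7 OR NOT v8) — NOT v8 is true.
  12. (v4 OR NOT v5) — v4 is true.
  13. (NOT v2 OR v5) — v5 is true.

v1 = True  v2 = True  v3 = True  v4 = True  v5 = True  v6 = True  v7 = False  v8 = False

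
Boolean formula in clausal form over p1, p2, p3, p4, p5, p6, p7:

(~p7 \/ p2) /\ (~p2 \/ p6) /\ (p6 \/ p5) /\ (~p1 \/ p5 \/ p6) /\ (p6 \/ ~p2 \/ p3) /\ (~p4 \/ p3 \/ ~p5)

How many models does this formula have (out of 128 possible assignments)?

Case analysis on p6 and p2:
  p6=T, p2=T: p1, p7 free; 7 ways for (p3,p4,p5) × 2^2 = 28.
  p6=T, p2=F: p1 free; 7 ways for (p3,p4,p5,p7) × 2^1 = 14.
  p6=F, p2=T: a clause becomes empty — 0.
  p6=F, p2=F: p1 free; 3 ways for (p3,p4,p5,p7) × 2^1 = 6.
Total: 28 + 14 + 0 + 6 = 48.

48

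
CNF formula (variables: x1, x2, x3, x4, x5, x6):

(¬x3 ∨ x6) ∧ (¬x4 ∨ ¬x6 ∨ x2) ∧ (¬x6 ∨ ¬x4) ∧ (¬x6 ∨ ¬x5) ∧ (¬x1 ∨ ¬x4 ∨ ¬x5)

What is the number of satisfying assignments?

Split on x6, then x4.
  x6=T, x4=T: a clause becomes empty — 0.
  x6=T, x4=F: forces x5=F; x1, x2, x3 free → 2^3 = 8.
  x6=F, x4=T: x2 free; 3 ways for (x1,x3,x5) × 2^1 = 6.
  x6=F, x4=F: forces x3=F; x1, x2, x5 free → 2^3 = 8.
Total: 0 + 8 + 6 + 8 = 22.

22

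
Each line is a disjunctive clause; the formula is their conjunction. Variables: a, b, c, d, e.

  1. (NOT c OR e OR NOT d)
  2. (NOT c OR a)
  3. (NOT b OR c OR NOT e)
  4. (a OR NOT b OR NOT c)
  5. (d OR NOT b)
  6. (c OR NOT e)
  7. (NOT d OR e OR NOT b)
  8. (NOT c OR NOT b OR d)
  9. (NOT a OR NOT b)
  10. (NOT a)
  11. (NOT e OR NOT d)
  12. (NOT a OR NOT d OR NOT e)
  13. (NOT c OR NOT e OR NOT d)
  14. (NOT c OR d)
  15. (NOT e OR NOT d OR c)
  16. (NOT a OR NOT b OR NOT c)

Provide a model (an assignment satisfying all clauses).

The clause (NOT a) is unit: a must be False.
The clause (NOT c) is unit: c must be False.
Unit propagation: (NOT e) forces e = False.
b occurs only negated in the remaining clauses — set b = False.
d is now unconstrained; take d = False.
Check each clause:
  1. (NOT c OR e OR NOT d) — NOT c is true.
  2. (a OR NOT c) — NOT c is true.
  3. (NOT e OR c OR NOT b) — NOT b is true.
  4. (NOT c OR NOT b OR a) — NOT c is true.
  5. (NOT b OR d) — NOT b is true.
  6. (NOT e OR c) — NOT e is true.
  7. (NOT b OR NOT d OR e) — NOT d is true.
  8. (NOT c OR d OR NOT b) — NOT c is true.
  9. (NOT b OR NOT a) — NOT a is true.
  10. (NOT a) — NOT a is true.
  11. (NOT d OR NOT e) — NOT e is true.
  12. (NOT a OR NOT e OR NOT d) — NOT e is true.
  13. (NOT d OR NOT e OR NOT c) — NOT e is true.
  14. (d OR NOT c) — NOT c is true.
  15. (c OR NOT d OR NOT e) — NOT d is true.
  16. (NOT b OR NOT c OR NOT a) — NOT c is true.

a=F, b=F, c=F, d=F, e=F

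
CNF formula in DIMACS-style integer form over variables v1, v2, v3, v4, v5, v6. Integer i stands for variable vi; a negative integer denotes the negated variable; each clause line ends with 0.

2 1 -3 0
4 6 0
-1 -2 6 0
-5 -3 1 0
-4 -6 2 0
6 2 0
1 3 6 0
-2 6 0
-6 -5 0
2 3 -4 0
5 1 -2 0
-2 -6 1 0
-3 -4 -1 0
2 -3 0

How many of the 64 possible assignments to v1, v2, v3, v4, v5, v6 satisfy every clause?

5

Satisfying assignments:
  v1=F v2=F v3=F v4=F v5=F v6=T
  v1=T v2=F v3=F v4=F v5=F v6=T
  v1=T v2=T v3=F v4=F v5=F v6=T
  v1=T v2=T v3=F v4=T v5=F v6=T
  v1=T v2=T v3=T v4=F v5=F v6=T
Count: 5.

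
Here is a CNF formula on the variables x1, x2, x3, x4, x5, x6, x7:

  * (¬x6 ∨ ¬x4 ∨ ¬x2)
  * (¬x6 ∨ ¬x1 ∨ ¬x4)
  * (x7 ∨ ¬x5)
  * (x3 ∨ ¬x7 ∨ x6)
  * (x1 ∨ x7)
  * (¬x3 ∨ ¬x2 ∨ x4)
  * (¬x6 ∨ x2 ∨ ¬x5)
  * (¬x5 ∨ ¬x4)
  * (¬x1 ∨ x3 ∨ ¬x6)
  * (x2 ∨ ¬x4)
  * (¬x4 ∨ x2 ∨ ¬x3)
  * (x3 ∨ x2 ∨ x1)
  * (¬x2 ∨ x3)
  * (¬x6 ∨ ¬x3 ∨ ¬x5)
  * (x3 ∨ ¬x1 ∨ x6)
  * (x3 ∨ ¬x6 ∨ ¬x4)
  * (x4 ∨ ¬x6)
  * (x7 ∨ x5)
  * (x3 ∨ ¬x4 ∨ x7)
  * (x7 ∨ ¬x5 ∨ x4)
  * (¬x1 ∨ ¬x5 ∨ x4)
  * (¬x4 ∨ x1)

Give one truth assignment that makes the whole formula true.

Set x1 = False and propagate.
  then x7 is forced to True.
  then x4 is forced to False.
  then x6 is forced to False.
  then x3 is forced to True.
  then x2 is forced to False.
x5 is now unconstrained; take x5 = False.
Check each clause:
  1. (¬x2 ∨ ¬x4 ∨ ¬x6) — ¬x6 is true.
  2. (¬x1 ∨ ¬x6 ∨ ¬x4) — ¬x6 is true.
  3. (x7 ∨ ¬x5) — ¬x5 is true.
  4. (x6 ∨ ¬x7 ∨ x3) — x3 is true.
  5. (x1 ∨ x7) — x7 is true.
  6. (¬x3 ∨ ¬x2 ∨ x4) — ¬x2 is true.
  7. (¬x5 ∨ x2 ∨ ¬x6) — ¬x6 is true.
  8. (¬x4 ∨ ¬x5) — ¬x5 is true.
  9. (x3 ∨ ¬x6 ∨ ¬x1) — ¬x6 is true.
  10. (¬x4 ∨ x2) — ¬x4 is true.
  11. (x2 ∨ ¬x3 ∨ ¬x4) — ¬x4 is true.
  12. (x3 ∨ x2 ∨ x1) — x3 is true.
  13. (¬x2 ∨ x3) — x3 is true.
  14. (¬x6 ∨ ¬x5 ∨ ¬x3) — ¬x6 is true.
  15. (x3 ∨ ¬x1 ∨ x6) — x3 is true.
  16. (x3 ∨ ¬x6 ∨ ¬x4) — ¬x6 is true.
  17. (¬x6 ∨ x4) — ¬x6 is true.
  18. (x5 ∨ x7) — x7 is true.
  19. (x3 ∨ ¬x4 ∨ x7) — x3 is true.
  20. (¬x5 ∨ x7 ∨ x4) — ¬x5 is true.
  21. (x4 ∨ ¬x5 ∨ ¬x1) — ¬x5 is true.
  22. (x1 ∨ ¬x4) — ¬x4 is true.

x1=F, x2=F, x3=T, x4=F, x5=F, x6=F, x7=T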